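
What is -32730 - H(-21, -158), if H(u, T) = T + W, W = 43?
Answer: -32615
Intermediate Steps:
H(u, T) = 43 + T (H(u, T) = T + 43 = 43 + T)
-32730 - H(-21, -158) = -32730 - (43 - 158) = -32730 - 1*(-115) = -32730 + 115 = -32615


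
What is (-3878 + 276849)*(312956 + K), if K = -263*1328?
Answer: -9911031068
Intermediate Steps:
K = -349264
(-3878 + 276849)*(312956 + K) = (-3878 + 276849)*(312956 - 349264) = 272971*(-36308) = -9911031068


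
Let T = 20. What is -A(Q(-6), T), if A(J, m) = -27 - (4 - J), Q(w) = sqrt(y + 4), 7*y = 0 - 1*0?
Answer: 29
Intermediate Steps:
y = 0 (y = (0 - 1*0)/7 = (0 + 0)/7 = (1/7)*0 = 0)
Q(w) = 2 (Q(w) = sqrt(0 + 4) = sqrt(4) = 2)
A(J, m) = -31 + J (A(J, m) = -27 + (-4 + J) = -31 + J)
-A(Q(-6), T) = -(-31 + 2) = -1*(-29) = 29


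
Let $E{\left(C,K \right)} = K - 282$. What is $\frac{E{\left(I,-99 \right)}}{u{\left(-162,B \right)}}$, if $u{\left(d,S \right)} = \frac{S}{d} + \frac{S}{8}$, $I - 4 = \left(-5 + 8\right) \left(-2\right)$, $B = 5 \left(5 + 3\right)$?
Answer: $- \frac{30861}{385} \approx -80.158$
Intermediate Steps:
$B = 40$ ($B = 5 \cdot 8 = 40$)
$I = -2$ ($I = 4 + \left(-5 + 8\right) \left(-2\right) = 4 + 3 \left(-2\right) = 4 - 6 = -2$)
$u{\left(d,S \right)} = \frac{S}{8} + \frac{S}{d}$ ($u{\left(d,S \right)} = \frac{S}{d} + S \frac{1}{8} = \frac{S}{d} + \frac{S}{8} = \frac{S}{8} + \frac{S}{d}$)
$E{\left(C,K \right)} = -282 + K$
$\frac{E{\left(I,-99 \right)}}{u{\left(-162,B \right)}} = \frac{-282 - 99}{\frac{1}{8} \cdot 40 + \frac{40}{-162}} = - \frac{381}{5 + 40 \left(- \frac{1}{162}\right)} = - \frac{381}{5 - \frac{20}{81}} = - \frac{381}{\frac{385}{81}} = \left(-381\right) \frac{81}{385} = - \frac{30861}{385}$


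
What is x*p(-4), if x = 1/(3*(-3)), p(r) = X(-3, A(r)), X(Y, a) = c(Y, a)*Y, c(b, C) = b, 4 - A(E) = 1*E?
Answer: -1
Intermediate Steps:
A(E) = 4 - E
X(Y, a) = Y² (X(Y, a) = Y*Y = Y²)
p(r) = 9 (p(r) = (-3)² = 9)
x = -⅑ (x = 1/(-9) = -⅑ ≈ -0.11111)
x*p(-4) = -⅑*9 = -1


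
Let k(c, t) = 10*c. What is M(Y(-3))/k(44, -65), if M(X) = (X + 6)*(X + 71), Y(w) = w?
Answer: 51/110 ≈ 0.46364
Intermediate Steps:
M(X) = (6 + X)*(71 + X)
M(Y(-3))/k(44, -65) = (426 + (-3)² + 77*(-3))/((10*44)) = (426 + 9 - 231)/440 = 204*(1/440) = 51/110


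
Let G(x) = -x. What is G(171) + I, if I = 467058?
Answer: 466887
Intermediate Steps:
G(171) + I = -1*171 + 467058 = -171 + 467058 = 466887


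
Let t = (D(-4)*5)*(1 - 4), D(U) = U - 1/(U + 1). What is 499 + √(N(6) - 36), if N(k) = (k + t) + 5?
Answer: 499 + √30 ≈ 504.48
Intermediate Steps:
D(U) = U - 1/(1 + U)
t = 55 (t = (((-1 - 4 + (-4)²)/(1 - 4))*5)*(1 - 4) = (((-1 - 4 + 16)/(-3))*5)*(-3) = (-⅓*11*5)*(-3) = -11/3*5*(-3) = -55/3*(-3) = 55)
N(k) = 60 + k (N(k) = (k + 55) + 5 = (55 + k) + 5 = 60 + k)
499 + √(N(6) - 36) = 499 + √((60 + 6) - 36) = 499 + √(66 - 36) = 499 + √30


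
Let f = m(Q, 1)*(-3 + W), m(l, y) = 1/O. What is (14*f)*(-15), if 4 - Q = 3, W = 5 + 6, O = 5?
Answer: -336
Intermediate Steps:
W = 11
Q = 1 (Q = 4 - 1*3 = 4 - 3 = 1)
m(l, y) = 1/5
f = 8/5 (f = (-3 + 11)/5 = (1/5)*8 = 8/5 ≈ 1.6000)
(14*f)*(-15) = (14*(8/5))*(-15) = (112/5)*(-15) = -336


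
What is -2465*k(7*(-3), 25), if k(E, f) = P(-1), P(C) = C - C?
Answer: 0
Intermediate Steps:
P(C) = 0
k(E, f) = 0
-2465*k(7*(-3), 25) = -2465*0 = 0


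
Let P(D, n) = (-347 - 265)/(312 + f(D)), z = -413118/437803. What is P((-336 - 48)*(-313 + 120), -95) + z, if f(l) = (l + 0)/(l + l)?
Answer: -794069622/273626875 ≈ -2.9020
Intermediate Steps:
z = -413118/437803 (z = -413118*1/437803 = -413118/437803 ≈ -0.94362)
f(l) = ½ (f(l) = l/((2*l)) = l*(1/(2*l)) = ½)
P(D, n) = -1224/625 (P(D, n) = (-347 - 265)/(312 + ½) = -612/625/2 = -612*2/625 = -1224/625)
P((-336 - 48)*(-313 + 120), -95) + z = -1224/625 - 413118/437803 = -794069622/273626875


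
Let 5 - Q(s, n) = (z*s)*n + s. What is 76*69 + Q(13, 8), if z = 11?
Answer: 4092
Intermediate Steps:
Q(s, n) = 5 - s - 11*n*s (Q(s, n) = 5 - ((11*s)*n + s) = 5 - (11*n*s + s) = 5 - (s + 11*n*s) = 5 + (-s - 11*n*s) = 5 - s - 11*n*s)
76*69 + Q(13, 8) = 76*69 + (5 - 1*13 - 11*8*13) = 5244 + (5 - 13 - 1144) = 5244 - 1152 = 4092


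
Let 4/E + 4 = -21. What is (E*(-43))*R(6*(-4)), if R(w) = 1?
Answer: 172/25 ≈ 6.8800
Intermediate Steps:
E = -4/25 (E = 4/(-4 - 21) = 4/(-25) = 4*(-1/25) = -4/25 ≈ -0.16000)
(E*(-43))*R(6*(-4)) = -4/25*(-43)*1 = (172/25)*1 = 172/25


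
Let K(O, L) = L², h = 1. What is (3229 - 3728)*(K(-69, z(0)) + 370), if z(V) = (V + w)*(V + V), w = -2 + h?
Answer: -184630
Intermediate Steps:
w = -1 (w = -2 + 1 = -1)
z(V) = 2*V*(-1 + V) (z(V) = (V - 1)*(V + V) = (-1 + V)*(2*V) = 2*V*(-1 + V))
(3229 - 3728)*(K(-69, z(0)) + 370) = (3229 - 3728)*((2*0*(-1 + 0))² + 370) = -499*((2*0*(-1))² + 370) = -499*(0² + 370) = -499*(0 + 370) = -499*370 = -184630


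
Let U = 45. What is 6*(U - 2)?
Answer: 258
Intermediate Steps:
6*(U - 2) = 6*(45 - 2) = 6*43 = 258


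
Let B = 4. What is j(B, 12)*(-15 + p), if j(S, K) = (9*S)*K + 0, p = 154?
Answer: 60048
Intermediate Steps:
j(S, K) = 9*K*S (j(S, K) = 9*K*S + 0 = 9*K*S)
j(B, 12)*(-15 + p) = (9*12*4)*(-15 + 154) = 432*139 = 60048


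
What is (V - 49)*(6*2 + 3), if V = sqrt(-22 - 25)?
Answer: -735 + 15*I*sqrt(47) ≈ -735.0 + 102.83*I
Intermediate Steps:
V = I*sqrt(47) (V = sqrt(-47) = I*sqrt(47) ≈ 6.8557*I)
(V - 49)*(6*2 + 3) = (I*sqrt(47) - 49)*(6*2 + 3) = (-49 + I*sqrt(47))*(12 + 3) = (-49 + I*sqrt(47))*15 = -735 + 15*I*sqrt(47)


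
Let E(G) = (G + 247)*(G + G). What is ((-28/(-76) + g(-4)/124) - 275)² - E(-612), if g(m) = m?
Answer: -128818628231/346921 ≈ -3.7132e+5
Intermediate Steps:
E(G) = 2*G*(247 + G) (E(G) = (247 + G)*(2*G) = 2*G*(247 + G))
((-28/(-76) + g(-4)/124) - 275)² - E(-612) = ((-28/(-76) - 4/124) - 275)² - 2*(-612)*(247 - 612) = ((-28*(-1/76) - 4*1/124) - 275)² - 2*(-612)*(-365) = ((7/19 - 1/31) - 275)² - 1*446760 = (198/589 - 275)² - 446760 = (-161777/589)² - 446760 = 26171797729/346921 - 446760 = -128818628231/346921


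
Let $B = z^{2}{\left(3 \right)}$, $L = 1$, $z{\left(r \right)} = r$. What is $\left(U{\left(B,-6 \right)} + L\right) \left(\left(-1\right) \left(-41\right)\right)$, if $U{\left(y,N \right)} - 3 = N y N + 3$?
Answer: $13571$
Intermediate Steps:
$B = 9$ ($B = 3^{2} = 9$)
$U{\left(y,N \right)} = 6 + y N^{2}$ ($U{\left(y,N \right)} = 3 + \left(N y N + 3\right) = 3 + \left(y N^{2} + 3\right) = 3 + \left(3 + y N^{2}\right) = 6 + y N^{2}$)
$\left(U{\left(B,-6 \right)} + L\right) \left(\left(-1\right) \left(-41\right)\right) = \left(\left(6 + 9 \left(-6\right)^{2}\right) + 1\right) \left(\left(-1\right) \left(-41\right)\right) = \left(\left(6 + 9 \cdot 36\right) + 1\right) 41 = \left(\left(6 + 324\right) + 1\right) 41 = \left(330 + 1\right) 41 = 331 \cdot 41 = 13571$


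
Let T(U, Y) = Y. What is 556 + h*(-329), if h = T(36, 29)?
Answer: -8985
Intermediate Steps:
h = 29
556 + h*(-329) = 556 + 29*(-329) = 556 - 9541 = -8985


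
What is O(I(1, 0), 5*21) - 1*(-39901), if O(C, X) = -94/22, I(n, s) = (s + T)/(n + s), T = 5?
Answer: 438864/11 ≈ 39897.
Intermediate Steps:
I(n, s) = (5 + s)/(n + s) (I(n, s) = (s + 5)/(n + s) = (5 + s)/(n + s))
O(C, X) = -47/11 (O(C, X) = -94*1/22 = -47/11)
O(I(1, 0), 5*21) - 1*(-39901) = -47/11 - 1*(-39901) = -47/11 + 39901 = 438864/11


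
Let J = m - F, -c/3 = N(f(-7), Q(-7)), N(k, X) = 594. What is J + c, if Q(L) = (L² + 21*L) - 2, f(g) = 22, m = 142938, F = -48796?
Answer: 189952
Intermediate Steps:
Q(L) = -2 + L² + 21*L
c = -1782 (c = -3*594 = -1782)
J = 191734 (J = 142938 - 1*(-48796) = 142938 + 48796 = 191734)
J + c = 191734 - 1782 = 189952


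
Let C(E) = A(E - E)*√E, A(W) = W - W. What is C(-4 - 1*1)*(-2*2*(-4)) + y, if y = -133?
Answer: -133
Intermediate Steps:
A(W) = 0
C(E) = 0 (C(E) = 0*√E = 0)
C(-4 - 1*1)*(-2*2*(-4)) + y = 0*(-2*2*(-4)) - 133 = 0*(-4*(-4)) - 133 = 0*16 - 133 = 0 - 133 = -133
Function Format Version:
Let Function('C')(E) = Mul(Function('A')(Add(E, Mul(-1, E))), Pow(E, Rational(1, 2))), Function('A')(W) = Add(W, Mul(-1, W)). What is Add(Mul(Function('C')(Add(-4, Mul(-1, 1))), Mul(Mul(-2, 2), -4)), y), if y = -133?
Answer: -133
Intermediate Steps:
Function('A')(W) = 0
Function('C')(E) = 0 (Function('C')(E) = Mul(0, Pow(E, Rational(1, 2))) = 0)
Add(Mul(Function('C')(Add(-4, Mul(-1, 1))), Mul(Mul(-2, 2), -4)), y) = Add(Mul(0, Mul(Mul(-2, 2), -4)), -133) = Add(Mul(0, Mul(-4, -4)), -133) = Add(Mul(0, 16), -133) = Add(0, -133) = -133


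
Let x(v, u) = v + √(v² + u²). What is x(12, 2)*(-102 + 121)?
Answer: 228 + 38*√37 ≈ 459.15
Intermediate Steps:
x(v, u) = v + √(u² + v²)
x(12, 2)*(-102 + 121) = (12 + √(2² + 12²))*(-102 + 121) = (12 + √(4 + 144))*19 = (12 + √148)*19 = (12 + 2*√37)*19 = 228 + 38*√37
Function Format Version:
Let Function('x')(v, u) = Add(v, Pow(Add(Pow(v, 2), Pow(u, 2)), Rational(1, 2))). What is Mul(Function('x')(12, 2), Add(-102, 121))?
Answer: Add(228, Mul(38, Pow(37, Rational(1, 2)))) ≈ 459.15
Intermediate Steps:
Function('x')(v, u) = Add(v, Pow(Add(Pow(u, 2), Pow(v, 2)), Rational(1, 2)))
Mul(Function('x')(12, 2), Add(-102, 121)) = Mul(Add(12, Pow(Add(Pow(2, 2), Pow(12, 2)), Rational(1, 2))), Add(-102, 121)) = Mul(Add(12, Pow(Add(4, 144), Rational(1, 2))), 19) = Mul(Add(12, Pow(148, Rational(1, 2))), 19) = Mul(Add(12, Mul(2, Pow(37, Rational(1, 2)))), 19) = Add(228, Mul(38, Pow(37, Rational(1, 2))))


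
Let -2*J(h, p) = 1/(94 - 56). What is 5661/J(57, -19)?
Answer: -430236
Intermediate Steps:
J(h, p) = -1/76 (J(h, p) = -1/(2*(94 - 56)) = -½/38 = -½*1/38 = -1/76)
5661/J(57, -19) = 5661/(-1/76) = 5661*(-76) = -430236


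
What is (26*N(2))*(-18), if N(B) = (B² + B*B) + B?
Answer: -4680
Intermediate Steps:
N(B) = B + 2*B² (N(B) = (B² + B²) + B = 2*B² + B = B + 2*B²)
(26*N(2))*(-18) = (26*(2*(1 + 2*2)))*(-18) = (26*(2*(1 + 4)))*(-18) = (26*(2*5))*(-18) = (26*10)*(-18) = 260*(-18) = -4680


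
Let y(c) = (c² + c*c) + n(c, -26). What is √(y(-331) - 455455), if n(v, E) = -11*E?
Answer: I*√236047 ≈ 485.85*I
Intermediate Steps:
y(c) = 286 + 2*c² (y(c) = (c² + c*c) - 11*(-26) = (c² + c²) + 286 = 2*c² + 286 = 286 + 2*c²)
√(y(-331) - 455455) = √((286 + 2*(-331)²) - 455455) = √((286 + 2*109561) - 455455) = √((286 + 219122) - 455455) = √(219408 - 455455) = √(-236047) = I*√236047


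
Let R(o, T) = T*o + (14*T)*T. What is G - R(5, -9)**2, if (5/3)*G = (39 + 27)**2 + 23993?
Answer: -5844558/5 ≈ -1.1689e+6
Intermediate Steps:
R(o, T) = 14*T**2 + T*o (R(o, T) = T*o + 14*T**2 = 14*T**2 + T*o)
G = 85047/5 (G = 3*((39 + 27)**2 + 23993)/5 = 3*(66**2 + 23993)/5 = 3*(4356 + 23993)/5 = (3/5)*28349 = 85047/5 ≈ 17009.)
G - R(5, -9)**2 = 85047/5 - (-9*(5 + 14*(-9)))**2 = 85047/5 - (-9*(5 - 126))**2 = 85047/5 - (-9*(-121))**2 = 85047/5 - 1*1089**2 = 85047/5 - 1*1185921 = 85047/5 - 1185921 = -5844558/5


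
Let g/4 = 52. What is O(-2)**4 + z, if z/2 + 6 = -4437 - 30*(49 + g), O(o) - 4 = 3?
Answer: -21905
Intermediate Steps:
g = 208 (g = 4*52 = 208)
O(o) = 7 (O(o) = 4 + 3 = 7)
z = -24306 (z = -12 + 2*(-4437 - 30*(49 + 208)) = -12 + 2*(-4437 - 30*257) = -12 + 2*(-4437 - 1*7710) = -12 + 2*(-4437 - 7710) = -12 + 2*(-12147) = -12 - 24294 = -24306)
O(-2)**4 + z = 7**4 - 24306 = 2401 - 24306 = -21905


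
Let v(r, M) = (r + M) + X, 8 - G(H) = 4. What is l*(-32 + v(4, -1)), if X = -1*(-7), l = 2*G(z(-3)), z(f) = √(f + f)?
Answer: -176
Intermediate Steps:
z(f) = √2*√f (z(f) = √(2*f) = √2*√f)
G(H) = 4 (G(H) = 8 - 1*4 = 8 - 4 = 4)
l = 8 (l = 2*4 = 8)
X = 7
v(r, M) = 7 + M + r (v(r, M) = (r + M) + 7 = (M + r) + 7 = 7 + M + r)
l*(-32 + v(4, -1)) = 8*(-32 + (7 - 1 + 4)) = 8*(-32 + 10) = 8*(-22) = -176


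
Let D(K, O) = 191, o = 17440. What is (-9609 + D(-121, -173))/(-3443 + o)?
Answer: -9418/13997 ≈ -0.67286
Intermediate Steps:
(-9609 + D(-121, -173))/(-3443 + o) = (-9609 + 191)/(-3443 + 17440) = -9418/13997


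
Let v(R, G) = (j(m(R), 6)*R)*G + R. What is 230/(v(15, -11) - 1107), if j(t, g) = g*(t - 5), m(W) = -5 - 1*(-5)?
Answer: 115/1929 ≈ 0.059616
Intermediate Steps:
m(W) = 0 (m(W) = -5 + 5 = 0)
j(t, g) = g*(-5 + t)
v(R, G) = R - 30*G*R (v(R, G) = ((6*(-5 + 0))*R)*G + R = ((6*(-5))*R)*G + R = (-30*R)*G + R = -30*G*R + R = R - 30*G*R)
230/(v(15, -11) - 1107) = 230/(15*(1 - 30*(-11)) - 1107) = 230/(15*(1 + 330) - 1107) = 230/(15*331 - 1107) = 230/(4965 - 1107) = 230/3858 = 230*(1/3858) = 115/1929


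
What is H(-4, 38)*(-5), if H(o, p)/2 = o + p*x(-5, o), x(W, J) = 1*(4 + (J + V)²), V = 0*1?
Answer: -7560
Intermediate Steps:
V = 0
x(W, J) = 4 + J² (x(W, J) = 1*(4 + (J + 0)²) = 1*(4 + J²) = 4 + J²)
H(o, p) = 2*o + 2*p*(4 + o²) (H(o, p) = 2*(o + p*(4 + o²)) = 2*o + 2*p*(4 + o²))
H(-4, 38)*(-5) = (2*(-4) + 2*38*(4 + (-4)²))*(-5) = (-8 + 2*38*(4 + 16))*(-5) = (-8 + 2*38*20)*(-5) = (-8 + 1520)*(-5) = 1512*(-5) = -7560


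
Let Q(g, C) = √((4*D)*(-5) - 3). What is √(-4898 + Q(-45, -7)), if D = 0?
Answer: √(-4898 + I*√3) ≈ 0.012 + 69.986*I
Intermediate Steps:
Q(g, C) = I*√3 (Q(g, C) = √((4*0)*(-5) - 3) = √(0*(-5) - 3) = √(0 - 3) = √(-3) = I*√3)
√(-4898 + Q(-45, -7)) = √(-4898 + I*√3)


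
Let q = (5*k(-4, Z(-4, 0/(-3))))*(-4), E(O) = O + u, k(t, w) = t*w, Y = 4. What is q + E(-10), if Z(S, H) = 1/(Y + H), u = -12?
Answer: -2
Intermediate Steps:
Z(S, H) = 1/(4 + H)
E(O) = -12 + O (E(O) = O - 12 = -12 + O)
q = 20 (q = (5*(-4/(4 + 0/(-3))))*(-4) = (5*(-4/(4 + 0*(-1/3))))*(-4) = (5*(-4/(4 + 0)))*(-4) = (5*(-4/4))*(-4) = (5*(-4*1/4))*(-4) = (5*(-1))*(-4) = -5*(-4) = 20)
q + E(-10) = 20 + (-12 - 10) = 20 - 22 = -2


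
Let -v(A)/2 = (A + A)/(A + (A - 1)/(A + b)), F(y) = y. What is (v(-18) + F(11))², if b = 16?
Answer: 1849/289 ≈ 6.3979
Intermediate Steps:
v(A) = -4*A/(A + (-1 + A)/(16 + A)) (v(A) = -2*(A + A)/(A + (A - 1)/(A + 16)) = -2*2*A/(A + (-1 + A)/(16 + A)) = -4*A/(A + (-1 + A)/(16 + A)))
(v(-18) + F(11))² = (-4*(-18)*(16 - 18)/(-1 + (-18)² + 17*(-18)) + 11)² = (-4*(-18)*(-2)/(-1 + 324 - 306) + 11)² = (-4*(-18)*(-2)/17 + 11)² = (-4*(-18)*1/17*(-2) + 11)² = (-144/17 + 11)² = (43/17)² = 1849/289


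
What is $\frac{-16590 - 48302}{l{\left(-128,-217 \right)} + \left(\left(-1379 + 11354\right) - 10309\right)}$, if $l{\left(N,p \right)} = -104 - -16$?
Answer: $\frac{32446}{211} \approx 153.77$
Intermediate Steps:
$l{\left(N,p \right)} = -88$ ($l{\left(N,p \right)} = -104 + 16 = -88$)
$\frac{-16590 - 48302}{l{\left(-128,-217 \right)} + \left(\left(-1379 + 11354\right) - 10309\right)} = \frac{-16590 - 48302}{-88 + \left(\left(-1379 + 11354\right) - 10309\right)} = - \frac{64892}{-88 + \left(9975 - 10309\right)} = - \frac{64892}{-88 - 334} = - \frac{64892}{-422} = \left(-64892\right) \left(- \frac{1}{422}\right) = \frac{32446}{211}$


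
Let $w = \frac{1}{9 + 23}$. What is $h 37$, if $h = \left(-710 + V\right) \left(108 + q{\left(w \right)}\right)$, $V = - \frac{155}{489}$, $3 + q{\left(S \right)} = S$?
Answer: $- \frac{43194782165}{15648} \approx -2.7604 \cdot 10^{6}$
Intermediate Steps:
$w = \frac{1}{32} \approx 0.03125$
$q{\left(S \right)} = -3 + S$
$V = - \frac{155}{489}$ ($V = \left(-155\right) \frac{1}{489} = - \frac{155}{489} \approx -0.31697$)
$h = - \frac{1167426545}{15648}$ ($h = \left(-710 - \frac{155}{489}\right) \left(108 + \left(-3 + \frac{1}{32}\right)\right) = - \frac{347345 \left(108 - \frac{95}{32}\right)}{489} = \left(- \frac{347345}{489}\right) \frac{3361}{32} = - \frac{1167426545}{15648} \approx -74606.0$)
$h 37 = \left(- \frac{1167426545}{15648}\right) 37 = - \frac{43194782165}{15648}$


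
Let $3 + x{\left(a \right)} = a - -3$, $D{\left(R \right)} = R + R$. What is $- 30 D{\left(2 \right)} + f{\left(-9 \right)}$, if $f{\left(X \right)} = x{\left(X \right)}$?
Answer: $-129$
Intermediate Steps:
$D{\left(R \right)} = 2 R$
$x{\left(a \right)} = a$ ($x{\left(a \right)} = -3 + \left(a - -3\right) = -3 + \left(a + 3\right) = -3 + \left(3 + a\right) = a$)
$f{\left(X \right)} = X$
$- 30 D{\left(2 \right)} + f{\left(-9 \right)} = - 30 \cdot 2 \cdot 2 - 9 = \left(-30\right) 4 - 9 = -120 - 9 = -129$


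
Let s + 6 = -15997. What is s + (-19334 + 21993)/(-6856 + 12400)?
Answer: -88717973/5544 ≈ -16003.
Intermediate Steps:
s = -16003 (s = -6 - 15997 = -16003)
s + (-19334 + 21993)/(-6856 + 12400) = -16003 + (-19334 + 21993)/(-6856 + 12400) = -16003 + 2659/5544 = -88717973/5544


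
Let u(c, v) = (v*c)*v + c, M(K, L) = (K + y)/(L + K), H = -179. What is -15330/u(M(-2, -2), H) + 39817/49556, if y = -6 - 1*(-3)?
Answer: 334030765/793936676 ≈ 0.42073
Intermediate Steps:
y = -3 (y = -6 + 3 = -3)
M(K, L) = (-3 + K)/(K + L) (M(K, L) = (K - 3)/(L + K) = (-3 + K)/(K + L))
u(c, v) = c + c*v² (u(c, v) = (c*v)*v + c = c*v² + c = c + c*v²)
-15330/u(M(-2, -2), H) + 39817/49556 = -15330*(-2 - 2)/((1 + (-179)²)*(-3 - 2)) + 39817/49556 = -15330*4/(5*(1 + 32041)) + 39817*(1/49556) = -15330/(-¼*(-5)*32042) + 39817/49556 = -15330/((5/4)*32042) + 39817/49556 = -15330/80105/2 + 39817/49556 = -15330*2/80105 + 39817/49556 = -6132/16021 + 39817/49556 = 334030765/793936676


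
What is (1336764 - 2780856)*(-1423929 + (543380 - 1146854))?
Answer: 2927756453076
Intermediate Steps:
(1336764 - 2780856)*(-1423929 + (543380 - 1146854)) = -1444092*(-1423929 - 603474) = -1444092*(-2027403) = 2927756453076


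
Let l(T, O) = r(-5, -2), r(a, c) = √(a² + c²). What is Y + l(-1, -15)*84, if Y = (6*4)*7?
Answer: 168 + 84*√29 ≈ 620.35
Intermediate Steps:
l(T, O) = √29 (l(T, O) = √((-5)² + (-2)²) = √(25 + 4) = √29)
Y = 168 (Y = 24*7 = 168)
Y + l(-1, -15)*84 = 168 + √29*84 = 168 + 84*√29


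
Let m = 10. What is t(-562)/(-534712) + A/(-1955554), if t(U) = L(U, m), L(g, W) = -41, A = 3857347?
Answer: -1031244775675/522829095224 ≈ -1.9724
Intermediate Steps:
t(U) = -41
t(-562)/(-534712) + A/(-1955554) = -41/(-534712) + 3857347/(-1955554) = -41*(-1/534712) + 3857347*(-1/1955554) = 41/534712 - 3857347/1955554 = -1031244775675/522829095224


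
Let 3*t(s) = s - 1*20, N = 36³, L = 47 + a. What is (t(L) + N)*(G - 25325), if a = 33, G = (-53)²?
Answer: -1050956816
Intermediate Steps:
G = 2809
L = 80 (L = 47 + 33 = 80)
N = 46656
t(s) = -20/3 + s/3 (t(s) = (s - 1*20)/3 = (s - 20)/3 = (-20 + s)/3 = -20/3 + s/3)
(t(L) + N)*(G - 25325) = ((-20/3 + (⅓)*80) + 46656)*(2809 - 25325) = ((-20/3 + 80/3) + 46656)*(-22516) = (20 + 46656)*(-22516) = 46676*(-22516) = -1050956816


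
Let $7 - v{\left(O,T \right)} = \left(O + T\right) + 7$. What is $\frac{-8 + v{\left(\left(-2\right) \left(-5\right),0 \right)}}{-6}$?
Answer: $3$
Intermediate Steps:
$v{\left(O,T \right)} = - O - T$ ($v{\left(O,T \right)} = 7 - \left(\left(O + T\right) + 7\right) = 7 - \left(7 + O + T\right) = - O - T$)
$\frac{-8 + v{\left(\left(-2\right) \left(-5\right),0 \right)}}{-6} = \frac{-8 - \left(-2\right) \left(-5\right)}{-6} = - \frac{-8 + \left(\left(-1\right) 10 + 0\right)}{6} = - \frac{-8 + \left(-10 + 0\right)}{6} = - \frac{-8 - 10}{6} = \left(- \frac{1}{6}\right) \left(-18\right) = 3$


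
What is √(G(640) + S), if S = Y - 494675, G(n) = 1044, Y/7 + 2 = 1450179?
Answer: 2*√2414402 ≈ 3107.7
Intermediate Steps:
Y = 10151239 (Y = -14 + 7*1450179 = -14 + 10151253 = 10151239)
S = 9656564 (S = 10151239 - 494675 = 9656564)
√(G(640) + S) = √(1044 + 9656564) = √9657608 = 2*√2414402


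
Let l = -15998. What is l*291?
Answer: -4655418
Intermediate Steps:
l*291 = -15998*291 = -4655418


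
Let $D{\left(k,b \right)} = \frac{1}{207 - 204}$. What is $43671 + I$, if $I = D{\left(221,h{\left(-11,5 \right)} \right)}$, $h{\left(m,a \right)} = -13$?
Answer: $\frac{131014}{3} \approx 43671.0$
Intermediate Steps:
$D{\left(k,b \right)} = \frac{1}{3}$
$I = \frac{1}{3} \approx 0.33333$
$43671 + I = 43671 + \frac{1}{3} = \frac{131014}{3}$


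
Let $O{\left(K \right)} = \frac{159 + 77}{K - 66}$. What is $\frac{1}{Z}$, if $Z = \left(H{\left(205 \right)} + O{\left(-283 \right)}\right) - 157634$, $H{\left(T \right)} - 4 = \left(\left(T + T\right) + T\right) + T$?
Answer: $- \frac{349}{54726926} \approx -6.3771 \cdot 10^{-6}$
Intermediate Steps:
$H{\left(T \right)} = 4 + 4 T$ ($H{\left(T \right)} = 4 + \left(\left(\left(T + T\right) + T\right) + T\right) = 4 + \left(\left(2 T + T\right) + T\right) = 4 + \left(3 T + T\right) = 4 + 4 T$)
$O{\left(K \right)} = \frac{236}{-66 + K}$
$Z = - \frac{54726926}{349}$ ($Z = \left(\left(4 + 4 \cdot 205\right) + \frac{236}{-66 - 283}\right) - 157634 = \left(\left(4 + 820\right) + \frac{236}{-349}\right) - 157634 = \left(824 + 236 \left(- \frac{1}{349}\right)\right) - 157634 = \left(824 - \frac{236}{349}\right) - 157634 = \frac{287340}{349} - 157634 = - \frac{54726926}{349} \approx -1.5681 \cdot 10^{5}$)
$\frac{1}{Z} = \frac{1}{- \frac{54726926}{349}} = - \frac{349}{54726926}$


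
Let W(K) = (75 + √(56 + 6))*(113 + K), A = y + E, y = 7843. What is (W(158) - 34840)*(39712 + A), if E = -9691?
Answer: -549595960 + 10261144*√62 ≈ -4.6880e+8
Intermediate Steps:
A = -1848 (A = 7843 - 9691 = -1848)
W(K) = (75 + √62)*(113 + K)
(W(158) - 34840)*(39712 + A) = ((8475 + 75*158 + 113*√62 + 158*√62) - 34840)*(39712 - 1848) = ((8475 + 11850 + 113*√62 + 158*√62) - 34840)*37864 = ((20325 + 271*√62) - 34840)*37864 = (-14515 + 271*√62)*37864 = -549595960 + 10261144*√62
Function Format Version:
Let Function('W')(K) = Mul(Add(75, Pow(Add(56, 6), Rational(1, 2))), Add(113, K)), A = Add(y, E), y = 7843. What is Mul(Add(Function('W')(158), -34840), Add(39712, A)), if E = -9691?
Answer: Add(-549595960, Mul(10261144, Pow(62, Rational(1, 2)))) ≈ -4.6880e+8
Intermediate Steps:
A = -1848 (A = Add(7843, -9691) = -1848)
Function('W')(K) = Mul(Add(75, Pow(62, Rational(1, 2))), Add(113, K))
Mul(Add(Function('W')(158), -34840), Add(39712, A)) = Mul(Add(Add(8475, Mul(75, 158), Mul(113, Pow(62, Rational(1, 2))), Mul(158, Pow(62, Rational(1, 2)))), -34840), Add(39712, -1848)) = Mul(Add(Add(8475, 11850, Mul(113, Pow(62, Rational(1, 2))), Mul(158, Pow(62, Rational(1, 2)))), -34840), 37864) = Mul(Add(Add(20325, Mul(271, Pow(62, Rational(1, 2)))), -34840), 37864) = Mul(Add(-14515, Mul(271, Pow(62, Rational(1, 2)))), 37864) = Add(-549595960, Mul(10261144, Pow(62, Rational(1, 2))))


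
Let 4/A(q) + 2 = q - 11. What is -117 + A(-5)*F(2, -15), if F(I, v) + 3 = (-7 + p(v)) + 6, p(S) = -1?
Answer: -1043/9 ≈ -115.89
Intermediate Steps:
A(q) = 4/(-13 + q) (A(q) = 4/(-2 + (q - 11)) = 4/(-2 + (-11 + q)) = 4/(-13 + q))
F(I, v) = -5 (F(I, v) = -3 + ((-7 - 1) + 6) = -3 + (-8 + 6) = -3 - 2 = -5)
-117 + A(-5)*F(2, -15) = -117 + (4/(-13 - 5))*(-5) = -117 + (4/(-18))*(-5) = -117 + (4*(-1/18))*(-5) = -117 - 2/9*(-5) = -117 + 10/9 = -1043/9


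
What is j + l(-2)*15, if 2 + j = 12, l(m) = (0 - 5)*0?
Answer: 10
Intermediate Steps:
l(m) = 0 (l(m) = -5*0 = 0)
j = 10 (j = -2 + 12 = 10)
j + l(-2)*15 = 10 + 0*15 = 10 + 0 = 10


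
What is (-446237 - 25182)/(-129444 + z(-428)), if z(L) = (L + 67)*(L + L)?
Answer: -471419/179572 ≈ -2.6252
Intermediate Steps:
z(L) = 2*L*(67 + L) (z(L) = (67 + L)*(2*L) = 2*L*(67 + L))
(-446237 - 25182)/(-129444 + z(-428)) = (-446237 - 25182)/(-129444 + 2*(-428)*(67 - 428)) = -471419/(-129444 + 2*(-428)*(-361)) = -471419/(-129444 + 309016) = -471419/179572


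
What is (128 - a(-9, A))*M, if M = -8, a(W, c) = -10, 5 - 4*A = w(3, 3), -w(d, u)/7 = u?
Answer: -1104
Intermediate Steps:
w(d, u) = -7*u
A = 13/2 (A = 5/4 - (-7)*3/4 = 5/4 - 1/4*(-21) = 5/4 + 21/4 = 13/2 ≈ 6.5000)
(128 - a(-9, A))*M = (128 - 1*(-10))*(-8) = (128 + 10)*(-8) = 138*(-8) = -1104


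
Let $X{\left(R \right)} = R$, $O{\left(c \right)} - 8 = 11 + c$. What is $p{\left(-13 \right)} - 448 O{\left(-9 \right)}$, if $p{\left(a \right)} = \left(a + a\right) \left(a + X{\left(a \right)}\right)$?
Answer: $-3804$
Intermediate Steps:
$O{\left(c \right)} = 19 + c$ ($O{\left(c \right)} = 8 + \left(11 + c\right) = 19 + c$)
$p{\left(a \right)} = 4 a^{2}$ ($p{\left(a \right)} = \left(a + a\right) \left(a + a\right) = 2 a 2 a = 4 a^{2}$)
$p{\left(-13 \right)} - 448 O{\left(-9 \right)} = 4 \left(-13\right)^{2} - 448 \left(19 - 9\right) = 4 \cdot 169 - 4480 = 676 - 4480 = -3804$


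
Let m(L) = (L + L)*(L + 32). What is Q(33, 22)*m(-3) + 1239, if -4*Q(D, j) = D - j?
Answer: 3435/2 ≈ 1717.5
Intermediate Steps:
Q(D, j) = -D/4 + j/4 (Q(D, j) = -(D - j)/4 = -D/4 + j/4)
m(L) = 2*L*(32 + L) (m(L) = (2*L)*(32 + L) = 2*L*(32 + L))
Q(33, 22)*m(-3) + 1239 = (-¼*33 + (¼)*22)*(2*(-3)*(32 - 3)) + 1239 = (-33/4 + 11/2)*(2*(-3)*29) + 1239 = -11/4*(-174) + 1239 = 957/2 + 1239 = 3435/2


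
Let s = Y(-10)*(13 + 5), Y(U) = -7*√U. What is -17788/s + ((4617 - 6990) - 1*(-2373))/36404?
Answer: -4447*I*√10/315 ≈ -44.643*I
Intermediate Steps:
s = -126*I*√10 (s = (-7*I*√10)*(13 + 5) = -7*I*√10*18 = -126*I*√10 ≈ -398.45*I)
-17788/s + ((4617 - 6990) - 1*(-2373))/36404 = -17788*I*√10/1260 + ((4617 - 6990) - 1*(-2373))/36404 = -4447*I*√10/315 + (-2373 + 2373)*(1/36404) = -4447*I*√10/315 + 0*(1/36404) = -4447*I*√10/315 + 0 = -4447*I*√10/315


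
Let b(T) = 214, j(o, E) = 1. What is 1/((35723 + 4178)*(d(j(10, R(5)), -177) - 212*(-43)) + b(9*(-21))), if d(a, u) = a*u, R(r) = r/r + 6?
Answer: 1/356675253 ≈ 2.8037e-9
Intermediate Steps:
R(r) = 7 (R(r) = 1 + 6 = 7)
1/((35723 + 4178)*(d(j(10, R(5)), -177) - 212*(-43)) + b(9*(-21))) = 1/((35723 + 4178)*(1*(-177) - 212*(-43)) + 214) = 1/(39901*(-177 + 9116) + 214) = 1/(39901*8939 + 214) = 1/(356675039 + 214) = 1/356675253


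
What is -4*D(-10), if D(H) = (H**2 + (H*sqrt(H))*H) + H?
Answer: -360 - 400*I*sqrt(10) ≈ -360.0 - 1264.9*I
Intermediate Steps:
D(H) = H + H**2 + H**(5/2) (D(H) = (H**2 + H**(3/2)*H) + H = (H**2 + H**(5/2)) + H = H + H**2 + H**(5/2))
-4*D(-10) = -4*(-10 + (-10)**2 + (-10)**(5/2)) = -4*(-10 + 100 + 100*I*sqrt(10)) = -4*(90 + 100*I*sqrt(10)) = -360 - 400*I*sqrt(10)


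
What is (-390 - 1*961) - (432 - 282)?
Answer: -1501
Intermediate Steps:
(-390 - 1*961) - (432 - 282) = (-390 - 961) - 1*150 = -1351 - 150 = -1501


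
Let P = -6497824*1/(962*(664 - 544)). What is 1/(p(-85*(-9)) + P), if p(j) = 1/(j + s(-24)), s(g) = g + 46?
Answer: -5678205/319604503 ≈ -0.017766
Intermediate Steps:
s(g) = 46 + g
p(j) = 1/(22 + j) (p(j) = 1/(j + (46 - 24)) = 1/(j + 22) = 1/(22 + j))
P = -406114/7215 (P = -6497824/(962*120) = -6497824/115440 = -6497824*1/115440 = -406114/7215 ≈ -56.287)
1/(p(-85*(-9)) + P) = 1/(1/(22 - 85*(-9)) - 406114/7215) = 1/(1/(22 + 765) - 406114/7215) = 1/(1/787 - 406114/7215) = 1/(-319604503/5678205) = -5678205/319604503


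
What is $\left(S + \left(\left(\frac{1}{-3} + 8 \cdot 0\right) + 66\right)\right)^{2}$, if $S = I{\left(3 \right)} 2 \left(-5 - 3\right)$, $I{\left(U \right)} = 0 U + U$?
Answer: $\frac{2809}{9} \approx 312.11$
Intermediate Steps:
$I{\left(U \right)} = U$ ($I{\left(U \right)} = 0 + U = U$)
$S = -48$ ($S = 3 \cdot 2 \left(-5 - 3\right) = 6 \left(-5 - 3\right) = 6 \left(-8\right) = -48$)
$\left(S + \left(\left(\frac{1}{-3} + 8 \cdot 0\right) + 66\right)\right)^{2} = \left(-48 + \left(\left(\frac{1}{-3} + 8 \cdot 0\right) + 66\right)\right)^{2} = \left(-48 + \left(\left(- \frac{1}{3} + 0\right) + 66\right)\right)^{2} = \left(-48 + \left(- \frac{1}{3} + 66\right)\right)^{2} = \left(-48 + \frac{197}{3}\right)^{2} = \left(\frac{53}{3}\right)^{2} = \frac{2809}{9}$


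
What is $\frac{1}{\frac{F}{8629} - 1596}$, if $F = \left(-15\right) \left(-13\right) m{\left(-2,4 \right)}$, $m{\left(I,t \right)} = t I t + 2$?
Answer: $- \frac{8629}{13777734} \approx -0.0006263$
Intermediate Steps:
$m{\left(I,t \right)} = 2 + I t^{2}$ ($m{\left(I,t \right)} = I t t + 2 = I t^{2} + 2 = 2 + I t^{2}$)
$F = -5850$ ($F = \left(-15\right) \left(-13\right) \left(2 - 2 \cdot 4^{2}\right) = 195 \left(2 - 32\right) = 195 \left(-30\right) = -5850$)
$\frac{1}{\frac{F}{8629} - 1596} = \frac{1}{- \frac{5850}{8629} - 1596} = \frac{1}{- \frac{13777734}{8629}} = - \frac{8629}{13777734}$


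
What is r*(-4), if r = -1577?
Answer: 6308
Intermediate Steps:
r*(-4) = -1577*(-4) = 6308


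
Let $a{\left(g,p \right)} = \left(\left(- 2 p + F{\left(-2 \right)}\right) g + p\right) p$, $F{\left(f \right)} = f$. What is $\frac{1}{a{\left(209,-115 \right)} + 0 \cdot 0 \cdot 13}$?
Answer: $- \frac{1}{5466755} \approx -1.8292 \cdot 10^{-7}$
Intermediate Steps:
$a{\left(g,p \right)} = p \left(p + g \left(-2 - 2 p\right)\right)$ ($a{\left(g,p \right)} = \left(\left(- 2 p - 2\right) g + p\right) p = \left(\left(-2 - 2 p\right) g + p\right) p = \left(g \left(-2 - 2 p\right) + p\right) p = \left(p + g \left(-2 - 2 p\right)\right) p = p \left(p + g \left(-2 - 2 p\right)\right)$)
$\frac{1}{a{\left(209,-115 \right)} + 0 \cdot 0 \cdot 13} = \frac{1}{- 115 \left(-115 - 418 - 418 \left(-115\right)\right) + 0 \cdot 0 \cdot 13} = \frac{1}{- 115 \left(-115 - 418 + 48070\right) + 0 \cdot 13} = \frac{1}{\left(-115\right) 47537 + 0} = \frac{1}{-5466755 + 0} = \frac{1}{-5466755} = - \frac{1}{5466755}$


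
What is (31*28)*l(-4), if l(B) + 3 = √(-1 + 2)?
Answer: -1736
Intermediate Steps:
l(B) = -2 (l(B) = -3 + √(-1 + 2) = -3 + √1 = -3 + 1 = -2)
(31*28)*l(-4) = (31*28)*(-2) = 868*(-2) = -1736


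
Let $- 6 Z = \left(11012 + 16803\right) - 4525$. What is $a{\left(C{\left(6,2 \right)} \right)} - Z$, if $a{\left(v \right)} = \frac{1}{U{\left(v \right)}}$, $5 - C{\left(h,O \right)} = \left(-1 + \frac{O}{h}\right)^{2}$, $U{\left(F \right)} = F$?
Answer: $\frac{477472}{123} \approx 3881.9$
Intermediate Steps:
$C{\left(h,O \right)} = 5 - \left(-1 + \frac{O}{h}\right)^{2}$
$a{\left(v \right)} = \frac{1}{v}$
$Z = - \frac{11645}{3}$ ($Z = - \frac{\left(11012 + 16803\right) - 4525}{6} = - \frac{27815 - 4525}{6} = \left(- \frac{1}{6}\right) 23290 = - \frac{11645}{3} \approx -3881.7$)
$a{\left(C{\left(6,2 \right)} \right)} - Z = \frac{1}{5 - \frac{\left(2 - 6\right)^{2}}{36}} - - \frac{11645}{3} = \frac{1}{5 - \frac{\left(2 - 6\right)^{2}}{36}} + \frac{11645}{3} = \frac{1}{5 - \frac{\left(-4\right)^{2}}{36}} + \frac{11645}{3} = \frac{1}{5 - \frac{1}{36} \cdot 16} + \frac{11645}{3} = \frac{1}{5 - \frac{4}{9}} + \frac{11645}{3} = \frac{1}{\frac{41}{9}} + \frac{11645}{3} = \frac{9}{41} + \frac{11645}{3} = \frac{477472}{123}$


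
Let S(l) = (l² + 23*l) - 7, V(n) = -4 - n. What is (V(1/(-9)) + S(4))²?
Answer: 763876/81 ≈ 9430.6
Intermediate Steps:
S(l) = -7 + l² + 23*l
(V(1/(-9)) + S(4))² = ((-4 - 1/(-9)) + (-7 + 4² + 23*4))² = ((-4 - 1*(-⅑)) + (-7 + 16 + 92))² = ((-4 + ⅑) + 101)² = (-35/9 + 101)² = (874/9)² = 763876/81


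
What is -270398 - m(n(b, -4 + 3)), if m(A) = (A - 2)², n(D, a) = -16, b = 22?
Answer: -270722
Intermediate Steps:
m(A) = (-2 + A)²
-270398 - m(n(b, -4 + 3)) = -270398 - (-2 - 16)² = -270398 - 1*(-18)² = -270398 - 1*324 = -270398 - 324 = -270722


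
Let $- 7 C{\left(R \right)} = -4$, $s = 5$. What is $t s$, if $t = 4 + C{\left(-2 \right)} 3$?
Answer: $\frac{200}{7} \approx 28.571$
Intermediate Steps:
$C{\left(R \right)} = \frac{4}{7}$ ($C{\left(R \right)} = \left(- \frac{1}{7}\right) \left(-4\right) = \frac{4}{7}$)
$t = \frac{40}{7}$ ($t = 4 + \frac{4}{7} \cdot 3 = 4 + \frac{12}{7} = \frac{40}{7} \approx 5.7143$)
$t s = \frac{40}{7} \cdot 5 = \frac{200}{7}$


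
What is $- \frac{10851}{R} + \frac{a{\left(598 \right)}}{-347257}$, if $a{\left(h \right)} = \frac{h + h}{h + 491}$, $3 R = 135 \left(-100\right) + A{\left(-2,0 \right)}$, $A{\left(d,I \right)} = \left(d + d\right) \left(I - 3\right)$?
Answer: $\frac{4103439957707}{1700220277008} \approx 2.4135$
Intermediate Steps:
$A{\left(d,I \right)} = 2 d \left(-3 + I\right)$
$R = -4496$ ($R = \frac{135 \left(-100\right) + 2 \left(-2\right) \left(-3 + 0\right)}{3} = \frac{-13500 + 2 \left(-2\right) \left(-3\right)}{3} = \frac{-13500 + 12}{3} = \frac{1}{3} \left(-13488\right) = -4496$)
$a{\left(h \right)} = \frac{2 h}{491 + h}$
$- \frac{10851}{R} + \frac{a{\left(598 \right)}}{-347257} = - \frac{10851}{-4496} + \frac{2 \cdot 598 \frac{1}{491 + 598}}{-347257} = \left(-10851\right) \left(- \frac{1}{4496}\right) + 2 \cdot 598 \cdot \frac{1}{1089} \left(- \frac{1}{347257}\right) = \frac{10851}{4496} + 2 \cdot 598 \cdot \frac{1}{1089} \left(- \frac{1}{347257}\right) = \frac{10851}{4496} + \frac{1196}{1089} \left(- \frac{1}{347257}\right) = \frac{10851}{4496} - \frac{1196}{378162873} = \frac{4103439957707}{1700220277008}$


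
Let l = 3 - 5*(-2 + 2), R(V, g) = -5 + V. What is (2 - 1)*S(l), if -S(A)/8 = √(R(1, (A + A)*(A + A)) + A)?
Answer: -8*I ≈ -8.0*I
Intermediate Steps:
l = 3 (l = 3 - 5*0 = 3 + 0 = 3)
S(A) = -8*√(-4 + A) (S(A) = -8*√((-5 + 1) + A) = -8*√(-4 + A))
(2 - 1)*S(l) = (2 - 1)*(-8*√(-4 + 3)) = 1*(-8*I) = -8*I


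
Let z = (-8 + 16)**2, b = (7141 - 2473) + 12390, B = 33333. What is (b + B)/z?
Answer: 50391/64 ≈ 787.36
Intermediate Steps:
b = 17058 (b = 4668 + 12390 = 17058)
z = 64 (z = 8**2 = 64)
(b + B)/z = (17058 + 33333)/64 = 50391*(1/64) = 50391/64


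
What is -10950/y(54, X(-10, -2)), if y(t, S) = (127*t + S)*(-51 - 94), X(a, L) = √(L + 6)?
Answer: 219/19894 ≈ 0.011008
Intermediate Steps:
X(a, L) = √(6 + L)
y(t, S) = -18415*t - 145*S (y(t, S) = (S + 127*t)*(-145) = -18415*t - 145*S)
-10950/y(54, X(-10, -2)) = -10950/(-18415*54 - 145*√(6 - 2)) = -10950/(-994410 - 145*√4) = -10950/(-994410 - 145*2) = -10950/(-994410 - 290) = -10950/(-994700) = -10950*(-1/994700) = 219/19894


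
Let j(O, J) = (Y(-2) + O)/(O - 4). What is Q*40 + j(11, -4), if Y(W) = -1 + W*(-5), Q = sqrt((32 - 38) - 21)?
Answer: 20/7 + 120*I*sqrt(3) ≈ 2.8571 + 207.85*I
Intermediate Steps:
Q = 3*I*sqrt(3) (Q = sqrt(-6 - 21) = sqrt(-27) = 3*I*sqrt(3) ≈ 5.1962*I)
Y(W) = -1 - 5*W
j(O, J) = (9 + O)/(-4 + O) (j(O, J) = ((-1 - 5*(-2)) + O)/(O - 4) = ((-1 + 10) + O)/(-4 + O) = (9 + O)/(-4 + O))
Q*40 + j(11, -4) = (3*I*sqrt(3))*40 + (9 + 11)/(-4 + 11) = 120*I*sqrt(3) + 20/7 = 20/7 + 120*I*sqrt(3)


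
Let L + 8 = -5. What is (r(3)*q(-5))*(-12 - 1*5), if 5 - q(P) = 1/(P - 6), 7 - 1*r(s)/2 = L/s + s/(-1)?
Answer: -81872/33 ≈ -2481.0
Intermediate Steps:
L = -13 (L = -8 - 5 = -13)
r(s) = 14 + 2*s + 26/s (r(s) = 14 - 2*(-13/s + s/(-1)) = 14 - 2*(-13/s + s*(-1)) = 14 - 2*(-13/s - s) = 14 - 2*(-s - 13/s) = 14 + (2*s + 26/s) = 14 + 2*s + 26/s)
q(P) = 5 - 1/(-6 + P) (q(P) = 5 - 1/(P - 6) = 5 - 1/(-6 + P))
(r(3)*q(-5))*(-12 - 1*5) = ((14 + 2*3 + 26/3)*((-31 + 5*(-5))/(-6 - 5)))*(-12 - 1*5) = ((14 + 6 + 26*(1/3))*((-31 - 25)/(-11)))*(-12 - 5) = ((14 + 6 + 26/3)*(-1/11*(-56)))*(-17) = ((86/3)*(56/11))*(-17) = (4816/33)*(-17) = -81872/33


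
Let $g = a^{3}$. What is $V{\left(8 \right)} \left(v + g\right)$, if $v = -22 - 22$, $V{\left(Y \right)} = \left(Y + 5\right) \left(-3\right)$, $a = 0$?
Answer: $1716$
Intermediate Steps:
$g = 0$ ($g = 0^{3} = 0$)
$V{\left(Y \right)} = -15 - 3 Y$ ($V{\left(Y \right)} = \left(5 + Y\right) \left(-3\right) = -15 - 3 Y$)
$v = -44$
$V{\left(8 \right)} \left(v + g\right) = \left(-15 - 24\right) \left(-44 + 0\right) = \left(-15 - 24\right) \left(-44\right) = \left(-39\right) \left(-44\right) = 1716$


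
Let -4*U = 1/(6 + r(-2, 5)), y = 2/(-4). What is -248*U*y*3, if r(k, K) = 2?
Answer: -93/8 ≈ -11.625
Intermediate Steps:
y = -1/2 (y = 2*(-1/4) = -1/2 ≈ -0.50000)
U = -1/32 (U = -1/(4*(6 + 2)) = -1/4/8 = -1/4*1/8 = -1/32 ≈ -0.031250)
-248*U*y*3 = -248*(-1/32*(-1/2))*3 = -31*3/8 = -248*3/64 = -93/8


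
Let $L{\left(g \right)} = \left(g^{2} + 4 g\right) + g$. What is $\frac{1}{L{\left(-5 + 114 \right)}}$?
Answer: $\frac{1}{12426} \approx 8.0476 \cdot 10^{-5}$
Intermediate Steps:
$L{\left(g \right)} = g^{2} + 5 g$
$\frac{1}{L{\left(-5 + 114 \right)}} = \frac{1}{\left(-5 + 114\right) \left(5 + \left(-5 + 114\right)\right)} = \frac{1}{109 \left(5 + 109\right)} = \frac{1}{109 \cdot 114} = \frac{1}{12426}$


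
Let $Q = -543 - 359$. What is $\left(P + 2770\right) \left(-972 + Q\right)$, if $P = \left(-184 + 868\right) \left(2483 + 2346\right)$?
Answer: $-6195080444$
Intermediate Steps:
$Q = -902$ ($Q = -543 - 359 = -902$)
$P = 3303036$ ($P = 684 \cdot 4829 = 3303036$)
$\left(P + 2770\right) \left(-972 + Q\right) = \left(3303036 + 2770\right) \left(-972 - 902\right) = 3305806 \left(-1874\right) = -6195080444$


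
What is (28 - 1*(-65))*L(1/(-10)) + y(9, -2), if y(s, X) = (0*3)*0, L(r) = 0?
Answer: 0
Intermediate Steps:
y(s, X) = 0 (y(s, X) = 0*0 = 0)
(28 - 1*(-65))*L(1/(-10)) + y(9, -2) = (28 - 1*(-65))*0 + 0 = (28 + 65)*0 + 0 = 93*0 + 0 = 0 + 0 = 0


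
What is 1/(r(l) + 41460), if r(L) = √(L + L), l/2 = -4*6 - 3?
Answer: 3455/143244309 - I*√3/286488618 ≈ 2.412e-5 - 6.0458e-9*I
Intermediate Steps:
l = -54 (l = 2*(-4*6 - 3) = 2*(-24 - 3) = 2*(-27) = -54)
r(L) = √2*√L (r(L) = √(2*L) = √2*√L)
1/(r(l) + 41460) = 1/(√2*√(-54) + 41460) = 1/(√2*(3*I*√6) + 41460) = 1/(6*I*√3 + 41460) = 1/(41460 + 6*I*√3)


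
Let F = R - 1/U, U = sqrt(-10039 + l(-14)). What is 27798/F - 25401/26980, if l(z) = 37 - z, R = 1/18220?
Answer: 34118943720655203/2239194227060 - 4614028791600*I*sqrt(2497)/82994597 ≈ 15237.0 - 2.778e+6*I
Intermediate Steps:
R = 1/18220 ≈ 5.4885e-5
U = 2*I*sqrt(2497) (U = sqrt(-10039 + (37 - 1*(-14))) = sqrt(-10039 + (37 + 14)) = sqrt(-10039 + 51) = sqrt(-9988) = 2*I*sqrt(2497) ≈ 99.94*I)
F = 1/18220 + I*sqrt(2497)/4994 (F = 1/18220 - 1/(2*I*sqrt(2497)) = 1/18220 - (-1)*I*sqrt(2497)/4994 = 1/18220 + I*sqrt(2497)/4994 ≈ 5.4885e-5 + 0.010006*I)
27798/F - 25401/26980 = 27798/(1/18220 + I*sqrt(2497)/4994) - 25401/26980 = -25401/26980 + 27798/(1/18220 + I*sqrt(2497)/4994)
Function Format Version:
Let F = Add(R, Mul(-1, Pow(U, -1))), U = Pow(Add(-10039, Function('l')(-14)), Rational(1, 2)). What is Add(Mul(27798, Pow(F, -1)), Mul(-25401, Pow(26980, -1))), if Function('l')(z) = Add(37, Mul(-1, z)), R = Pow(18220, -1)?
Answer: Add(Rational(34118943720655203, 2239194227060), Mul(Rational(-4614028791600, 82994597), I, Pow(2497, Rational(1, 2)))) ≈ Add(15237., Mul(-2.7780e+6, I))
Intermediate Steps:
R = Rational(1, 18220) ≈ 5.4885e-5
U = Mul(2, I, Pow(2497, Rational(1, 2))) (U = Pow(Add(-10039, Add(37, Mul(-1, -14))), Rational(1, 2)) = Pow(Add(-10039, Add(37, 14)), Rational(1, 2)) = Pow(Add(-10039, 51), Rational(1, 2)) = Pow(-9988, Rational(1, 2)) = Mul(2, I, Pow(2497, Rational(1, 2))) ≈ Mul(99.940, I))
F = Add(Rational(1, 18220), Mul(Rational(1, 4994), I, Pow(2497, Rational(1, 2)))) (F = Add(Rational(1, 18220), Mul(-1, Pow(Mul(2, I, Pow(2497, Rational(1, 2))), -1))) = Add(Rational(1, 18220), Mul(-1, Mul(Rational(-1, 4994), I, Pow(2497, Rational(1, 2))))) = Add(Rational(1, 18220), Mul(Rational(1, 4994), I, Pow(2497, Rational(1, 2)))) ≈ Add(5.4885e-5, Mul(0.010006, I)))
Add(Mul(27798, Pow(F, -1)), Mul(-25401, Pow(26980, -1))) = Add(Mul(27798, Pow(Add(Rational(1, 18220), Mul(Rational(1, 4994), I, Pow(2497, Rational(1, 2)))), -1)), Mul(-25401, Pow(26980, -1))) = Add(Mul(27798, Pow(Add(Rational(1, 18220), Mul(Rational(1, 4994), I, Pow(2497, Rational(1, 2)))), -1)), Mul(-25401, Rational(1, 26980))) = Add(Mul(27798, Pow(Add(Rational(1, 18220), Mul(Rational(1, 4994), I, Pow(2497, Rational(1, 2)))), -1)), Rational(-25401, 26980)) = Add(Rational(-25401, 26980), Mul(27798, Pow(Add(Rational(1, 18220), Mul(Rational(1, 4994), I, Pow(2497, Rational(1, 2)))), -1)))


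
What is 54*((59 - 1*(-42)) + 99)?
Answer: 10800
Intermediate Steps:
54*((59 - 1*(-42)) + 99) = 54*((59 + 42) + 99) = 54*(101 + 99) = 54*200 = 10800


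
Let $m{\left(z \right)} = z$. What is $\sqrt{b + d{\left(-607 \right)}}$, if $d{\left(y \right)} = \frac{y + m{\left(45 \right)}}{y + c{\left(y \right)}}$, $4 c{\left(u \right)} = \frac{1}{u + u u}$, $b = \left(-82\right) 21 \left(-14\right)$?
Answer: $\frac{2 \sqrt{192308223433331469135}}{178624075} \approx 155.27$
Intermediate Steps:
$b = 24108$ ($b = \left(-1722\right) \left(-14\right) = 24108$)
$c{\left(u \right)} = \frac{1}{4 \left(u + u^{2}\right)}$ ($c{\left(u \right)} = \frac{1}{4 \left(u + u u\right)} = \frac{1}{4 \left(u + u^{2}\right)}$)
$d{\left(y \right)} = \frac{45 + y}{y + \frac{1}{4 y \left(1 + y\right)}}$ ($d{\left(y \right)} = \frac{y + 45}{y + \frac{1}{4 y \left(1 + y\right)}} = \frac{45 + y}{y + \frac{1}{4 y \left(1 + y\right)}}$)
$\sqrt{b + d{\left(-607 \right)}} = \sqrt{24108 + 4 \left(-607\right) \frac{1}{1 + 4 \left(-607\right)^{2} \left(1 - 607\right)} \left(1 - 607\right) \left(45 - 607\right)} = \sqrt{24108 + 4 \left(-607\right) \frac{1}{1 + 4 \cdot 368449 \left(-606\right)} \left(-606\right) \left(-562\right)} = \sqrt{24108 + 4 \left(-607\right) \frac{1}{1 - 893120376} \left(-606\right) \left(-562\right)} = \sqrt{24108 + 4 \left(-607\right) \frac{1}{-893120375} \left(-606\right) \left(-562\right)} = \sqrt{24108 + 4 \left(-607\right) \left(- \frac{1}{893120375}\right) \left(-606\right) \left(-562\right)} = \sqrt{24108 + \frac{826908816}{893120375}} = \sqrt{\frac{21532172909316}{893120375}} = \frac{2 \sqrt{192308223433331469135}}{178624075}$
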